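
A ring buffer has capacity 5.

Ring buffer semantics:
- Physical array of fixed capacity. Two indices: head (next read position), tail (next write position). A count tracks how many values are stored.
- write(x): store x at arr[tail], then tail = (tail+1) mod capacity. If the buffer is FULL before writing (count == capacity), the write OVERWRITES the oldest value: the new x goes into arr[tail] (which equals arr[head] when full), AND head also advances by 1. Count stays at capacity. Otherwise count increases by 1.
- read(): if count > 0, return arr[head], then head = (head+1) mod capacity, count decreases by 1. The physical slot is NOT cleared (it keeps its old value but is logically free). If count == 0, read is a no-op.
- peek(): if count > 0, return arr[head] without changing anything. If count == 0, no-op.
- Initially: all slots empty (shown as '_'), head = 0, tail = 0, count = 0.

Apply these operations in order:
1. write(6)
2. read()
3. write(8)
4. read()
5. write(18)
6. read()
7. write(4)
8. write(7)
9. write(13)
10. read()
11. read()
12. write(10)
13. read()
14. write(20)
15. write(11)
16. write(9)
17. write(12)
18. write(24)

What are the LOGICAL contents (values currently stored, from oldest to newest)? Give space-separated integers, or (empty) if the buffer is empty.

Answer: 20 11 9 12 24

Derivation:
After op 1 (write(6)): arr=[6 _ _ _ _] head=0 tail=1 count=1
After op 2 (read()): arr=[6 _ _ _ _] head=1 tail=1 count=0
After op 3 (write(8)): arr=[6 8 _ _ _] head=1 tail=2 count=1
After op 4 (read()): arr=[6 8 _ _ _] head=2 tail=2 count=0
After op 5 (write(18)): arr=[6 8 18 _ _] head=2 tail=3 count=1
After op 6 (read()): arr=[6 8 18 _ _] head=3 tail=3 count=0
After op 7 (write(4)): arr=[6 8 18 4 _] head=3 tail=4 count=1
After op 8 (write(7)): arr=[6 8 18 4 7] head=3 tail=0 count=2
After op 9 (write(13)): arr=[13 8 18 4 7] head=3 tail=1 count=3
After op 10 (read()): arr=[13 8 18 4 7] head=4 tail=1 count=2
After op 11 (read()): arr=[13 8 18 4 7] head=0 tail=1 count=1
After op 12 (write(10)): arr=[13 10 18 4 7] head=0 tail=2 count=2
After op 13 (read()): arr=[13 10 18 4 7] head=1 tail=2 count=1
After op 14 (write(20)): arr=[13 10 20 4 7] head=1 tail=3 count=2
After op 15 (write(11)): arr=[13 10 20 11 7] head=1 tail=4 count=3
After op 16 (write(9)): arr=[13 10 20 11 9] head=1 tail=0 count=4
After op 17 (write(12)): arr=[12 10 20 11 9] head=1 tail=1 count=5
After op 18 (write(24)): arr=[12 24 20 11 9] head=2 tail=2 count=5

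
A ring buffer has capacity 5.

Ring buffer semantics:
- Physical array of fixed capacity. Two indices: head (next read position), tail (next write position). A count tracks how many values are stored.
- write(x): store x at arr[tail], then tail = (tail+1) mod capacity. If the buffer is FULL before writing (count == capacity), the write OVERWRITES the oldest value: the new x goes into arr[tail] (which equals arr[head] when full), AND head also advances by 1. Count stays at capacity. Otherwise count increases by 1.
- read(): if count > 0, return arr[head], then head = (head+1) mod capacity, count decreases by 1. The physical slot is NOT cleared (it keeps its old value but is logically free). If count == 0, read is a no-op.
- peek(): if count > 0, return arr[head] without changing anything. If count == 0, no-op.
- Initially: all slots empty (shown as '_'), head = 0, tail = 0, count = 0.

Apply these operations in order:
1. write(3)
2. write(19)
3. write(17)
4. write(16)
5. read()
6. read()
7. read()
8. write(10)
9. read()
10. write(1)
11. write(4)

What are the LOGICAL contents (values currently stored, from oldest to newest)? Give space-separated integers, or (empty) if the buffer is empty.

Answer: 10 1 4

Derivation:
After op 1 (write(3)): arr=[3 _ _ _ _] head=0 tail=1 count=1
After op 2 (write(19)): arr=[3 19 _ _ _] head=0 tail=2 count=2
After op 3 (write(17)): arr=[3 19 17 _ _] head=0 tail=3 count=3
After op 4 (write(16)): arr=[3 19 17 16 _] head=0 tail=4 count=4
After op 5 (read()): arr=[3 19 17 16 _] head=1 tail=4 count=3
After op 6 (read()): arr=[3 19 17 16 _] head=2 tail=4 count=2
After op 7 (read()): arr=[3 19 17 16 _] head=3 tail=4 count=1
After op 8 (write(10)): arr=[3 19 17 16 10] head=3 tail=0 count=2
After op 9 (read()): arr=[3 19 17 16 10] head=4 tail=0 count=1
After op 10 (write(1)): arr=[1 19 17 16 10] head=4 tail=1 count=2
After op 11 (write(4)): arr=[1 4 17 16 10] head=4 tail=2 count=3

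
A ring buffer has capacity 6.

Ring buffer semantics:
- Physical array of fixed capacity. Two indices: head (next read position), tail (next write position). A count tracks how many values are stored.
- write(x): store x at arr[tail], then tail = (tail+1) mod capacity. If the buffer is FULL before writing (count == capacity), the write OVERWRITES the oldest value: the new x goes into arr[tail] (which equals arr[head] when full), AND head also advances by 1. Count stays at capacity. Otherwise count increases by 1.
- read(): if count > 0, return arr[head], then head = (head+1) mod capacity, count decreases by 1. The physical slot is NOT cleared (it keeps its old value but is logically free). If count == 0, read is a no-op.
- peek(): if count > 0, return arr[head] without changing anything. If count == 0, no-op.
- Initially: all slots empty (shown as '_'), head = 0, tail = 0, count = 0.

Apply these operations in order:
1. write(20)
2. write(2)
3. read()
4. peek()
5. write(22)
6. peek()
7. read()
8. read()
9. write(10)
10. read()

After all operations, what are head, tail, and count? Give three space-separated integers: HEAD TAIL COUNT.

Answer: 4 4 0

Derivation:
After op 1 (write(20)): arr=[20 _ _ _ _ _] head=0 tail=1 count=1
After op 2 (write(2)): arr=[20 2 _ _ _ _] head=0 tail=2 count=2
After op 3 (read()): arr=[20 2 _ _ _ _] head=1 tail=2 count=1
After op 4 (peek()): arr=[20 2 _ _ _ _] head=1 tail=2 count=1
After op 5 (write(22)): arr=[20 2 22 _ _ _] head=1 tail=3 count=2
After op 6 (peek()): arr=[20 2 22 _ _ _] head=1 tail=3 count=2
After op 7 (read()): arr=[20 2 22 _ _ _] head=2 tail=3 count=1
After op 8 (read()): arr=[20 2 22 _ _ _] head=3 tail=3 count=0
After op 9 (write(10)): arr=[20 2 22 10 _ _] head=3 tail=4 count=1
After op 10 (read()): arr=[20 2 22 10 _ _] head=4 tail=4 count=0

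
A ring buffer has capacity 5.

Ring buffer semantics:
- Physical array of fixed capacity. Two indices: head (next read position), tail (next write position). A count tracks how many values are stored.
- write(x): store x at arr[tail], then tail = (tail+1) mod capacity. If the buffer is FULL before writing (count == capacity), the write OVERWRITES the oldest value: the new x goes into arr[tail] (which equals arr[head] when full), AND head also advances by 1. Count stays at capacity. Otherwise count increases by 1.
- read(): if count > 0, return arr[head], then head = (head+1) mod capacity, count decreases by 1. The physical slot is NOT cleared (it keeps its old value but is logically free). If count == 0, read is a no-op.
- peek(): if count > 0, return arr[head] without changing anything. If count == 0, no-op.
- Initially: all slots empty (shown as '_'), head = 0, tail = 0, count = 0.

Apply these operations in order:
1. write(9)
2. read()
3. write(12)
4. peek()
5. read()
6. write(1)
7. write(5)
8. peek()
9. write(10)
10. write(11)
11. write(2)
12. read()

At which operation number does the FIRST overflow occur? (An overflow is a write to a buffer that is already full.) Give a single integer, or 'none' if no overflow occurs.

Answer: none

Derivation:
After op 1 (write(9)): arr=[9 _ _ _ _] head=0 tail=1 count=1
After op 2 (read()): arr=[9 _ _ _ _] head=1 tail=1 count=0
After op 3 (write(12)): arr=[9 12 _ _ _] head=1 tail=2 count=1
After op 4 (peek()): arr=[9 12 _ _ _] head=1 tail=2 count=1
After op 5 (read()): arr=[9 12 _ _ _] head=2 tail=2 count=0
After op 6 (write(1)): arr=[9 12 1 _ _] head=2 tail=3 count=1
After op 7 (write(5)): arr=[9 12 1 5 _] head=2 tail=4 count=2
After op 8 (peek()): arr=[9 12 1 5 _] head=2 tail=4 count=2
After op 9 (write(10)): arr=[9 12 1 5 10] head=2 tail=0 count=3
After op 10 (write(11)): arr=[11 12 1 5 10] head=2 tail=1 count=4
After op 11 (write(2)): arr=[11 2 1 5 10] head=2 tail=2 count=5
After op 12 (read()): arr=[11 2 1 5 10] head=3 tail=2 count=4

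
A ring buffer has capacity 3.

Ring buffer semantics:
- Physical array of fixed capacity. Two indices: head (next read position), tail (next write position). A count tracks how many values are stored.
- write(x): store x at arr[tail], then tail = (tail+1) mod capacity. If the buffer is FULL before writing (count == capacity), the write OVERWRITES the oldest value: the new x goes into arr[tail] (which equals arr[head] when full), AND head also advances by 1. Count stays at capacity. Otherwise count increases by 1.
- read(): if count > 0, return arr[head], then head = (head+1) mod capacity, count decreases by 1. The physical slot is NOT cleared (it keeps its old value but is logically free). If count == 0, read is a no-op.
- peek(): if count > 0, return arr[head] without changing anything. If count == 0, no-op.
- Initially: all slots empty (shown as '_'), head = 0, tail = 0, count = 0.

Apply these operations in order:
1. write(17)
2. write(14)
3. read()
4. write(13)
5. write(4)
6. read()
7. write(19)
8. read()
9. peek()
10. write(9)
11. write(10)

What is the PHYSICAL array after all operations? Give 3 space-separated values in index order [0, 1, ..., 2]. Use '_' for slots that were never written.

After op 1 (write(17)): arr=[17 _ _] head=0 tail=1 count=1
After op 2 (write(14)): arr=[17 14 _] head=0 tail=2 count=2
After op 3 (read()): arr=[17 14 _] head=1 tail=2 count=1
After op 4 (write(13)): arr=[17 14 13] head=1 tail=0 count=2
After op 5 (write(4)): arr=[4 14 13] head=1 tail=1 count=3
After op 6 (read()): arr=[4 14 13] head=2 tail=1 count=2
After op 7 (write(19)): arr=[4 19 13] head=2 tail=2 count=3
After op 8 (read()): arr=[4 19 13] head=0 tail=2 count=2
After op 9 (peek()): arr=[4 19 13] head=0 tail=2 count=2
After op 10 (write(9)): arr=[4 19 9] head=0 tail=0 count=3
After op 11 (write(10)): arr=[10 19 9] head=1 tail=1 count=3

Answer: 10 19 9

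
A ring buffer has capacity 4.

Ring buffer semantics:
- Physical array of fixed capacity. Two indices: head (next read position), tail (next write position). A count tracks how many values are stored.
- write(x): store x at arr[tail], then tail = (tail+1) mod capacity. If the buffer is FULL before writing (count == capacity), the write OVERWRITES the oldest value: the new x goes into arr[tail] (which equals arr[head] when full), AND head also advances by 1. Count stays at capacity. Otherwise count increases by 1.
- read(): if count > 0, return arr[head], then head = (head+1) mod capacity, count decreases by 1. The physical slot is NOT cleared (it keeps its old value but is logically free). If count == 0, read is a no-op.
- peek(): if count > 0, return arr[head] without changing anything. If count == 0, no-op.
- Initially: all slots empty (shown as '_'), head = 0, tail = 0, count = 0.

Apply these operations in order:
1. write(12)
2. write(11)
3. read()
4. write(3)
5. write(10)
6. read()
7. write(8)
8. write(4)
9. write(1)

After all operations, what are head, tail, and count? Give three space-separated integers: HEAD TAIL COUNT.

Answer: 3 3 4

Derivation:
After op 1 (write(12)): arr=[12 _ _ _] head=0 tail=1 count=1
After op 2 (write(11)): arr=[12 11 _ _] head=0 tail=2 count=2
After op 3 (read()): arr=[12 11 _ _] head=1 tail=2 count=1
After op 4 (write(3)): arr=[12 11 3 _] head=1 tail=3 count=2
After op 5 (write(10)): arr=[12 11 3 10] head=1 tail=0 count=3
After op 6 (read()): arr=[12 11 3 10] head=2 tail=0 count=2
After op 7 (write(8)): arr=[8 11 3 10] head=2 tail=1 count=3
After op 8 (write(4)): arr=[8 4 3 10] head=2 tail=2 count=4
After op 9 (write(1)): arr=[8 4 1 10] head=3 tail=3 count=4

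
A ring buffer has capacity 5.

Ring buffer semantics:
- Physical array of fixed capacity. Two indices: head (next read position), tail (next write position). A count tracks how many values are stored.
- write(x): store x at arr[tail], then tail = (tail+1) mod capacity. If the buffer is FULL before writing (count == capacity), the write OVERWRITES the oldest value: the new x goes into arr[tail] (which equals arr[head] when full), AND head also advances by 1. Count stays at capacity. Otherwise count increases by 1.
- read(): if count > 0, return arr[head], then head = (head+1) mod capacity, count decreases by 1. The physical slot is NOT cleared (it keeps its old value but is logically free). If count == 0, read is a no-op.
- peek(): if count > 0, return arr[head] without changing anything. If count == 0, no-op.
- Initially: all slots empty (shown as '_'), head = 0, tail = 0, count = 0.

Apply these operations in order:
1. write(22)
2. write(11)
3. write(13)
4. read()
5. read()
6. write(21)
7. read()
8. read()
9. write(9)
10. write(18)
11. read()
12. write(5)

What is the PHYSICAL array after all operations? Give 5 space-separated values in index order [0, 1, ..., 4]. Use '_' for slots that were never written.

Answer: 18 5 13 21 9

Derivation:
After op 1 (write(22)): arr=[22 _ _ _ _] head=0 tail=1 count=1
After op 2 (write(11)): arr=[22 11 _ _ _] head=0 tail=2 count=2
After op 3 (write(13)): arr=[22 11 13 _ _] head=0 tail=3 count=3
After op 4 (read()): arr=[22 11 13 _ _] head=1 tail=3 count=2
After op 5 (read()): arr=[22 11 13 _ _] head=2 tail=3 count=1
After op 6 (write(21)): arr=[22 11 13 21 _] head=2 tail=4 count=2
After op 7 (read()): arr=[22 11 13 21 _] head=3 tail=4 count=1
After op 8 (read()): arr=[22 11 13 21 _] head=4 tail=4 count=0
After op 9 (write(9)): arr=[22 11 13 21 9] head=4 tail=0 count=1
After op 10 (write(18)): arr=[18 11 13 21 9] head=4 tail=1 count=2
After op 11 (read()): arr=[18 11 13 21 9] head=0 tail=1 count=1
After op 12 (write(5)): arr=[18 5 13 21 9] head=0 tail=2 count=2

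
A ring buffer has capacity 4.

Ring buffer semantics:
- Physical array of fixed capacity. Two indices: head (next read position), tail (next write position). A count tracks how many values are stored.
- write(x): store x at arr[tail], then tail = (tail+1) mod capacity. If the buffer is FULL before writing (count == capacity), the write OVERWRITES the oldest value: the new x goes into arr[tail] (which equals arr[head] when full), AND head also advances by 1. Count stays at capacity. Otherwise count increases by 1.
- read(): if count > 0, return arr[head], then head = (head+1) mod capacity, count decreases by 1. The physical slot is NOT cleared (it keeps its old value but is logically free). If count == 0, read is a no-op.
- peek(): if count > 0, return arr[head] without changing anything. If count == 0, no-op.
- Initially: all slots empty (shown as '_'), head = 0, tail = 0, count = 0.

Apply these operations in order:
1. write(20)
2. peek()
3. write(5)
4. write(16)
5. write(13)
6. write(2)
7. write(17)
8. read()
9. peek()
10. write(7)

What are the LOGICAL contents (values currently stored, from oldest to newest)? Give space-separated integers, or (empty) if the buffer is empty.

After op 1 (write(20)): arr=[20 _ _ _] head=0 tail=1 count=1
After op 2 (peek()): arr=[20 _ _ _] head=0 tail=1 count=1
After op 3 (write(5)): arr=[20 5 _ _] head=0 tail=2 count=2
After op 4 (write(16)): arr=[20 5 16 _] head=0 tail=3 count=3
After op 5 (write(13)): arr=[20 5 16 13] head=0 tail=0 count=4
After op 6 (write(2)): arr=[2 5 16 13] head=1 tail=1 count=4
After op 7 (write(17)): arr=[2 17 16 13] head=2 tail=2 count=4
After op 8 (read()): arr=[2 17 16 13] head=3 tail=2 count=3
After op 9 (peek()): arr=[2 17 16 13] head=3 tail=2 count=3
After op 10 (write(7)): arr=[2 17 7 13] head=3 tail=3 count=4

Answer: 13 2 17 7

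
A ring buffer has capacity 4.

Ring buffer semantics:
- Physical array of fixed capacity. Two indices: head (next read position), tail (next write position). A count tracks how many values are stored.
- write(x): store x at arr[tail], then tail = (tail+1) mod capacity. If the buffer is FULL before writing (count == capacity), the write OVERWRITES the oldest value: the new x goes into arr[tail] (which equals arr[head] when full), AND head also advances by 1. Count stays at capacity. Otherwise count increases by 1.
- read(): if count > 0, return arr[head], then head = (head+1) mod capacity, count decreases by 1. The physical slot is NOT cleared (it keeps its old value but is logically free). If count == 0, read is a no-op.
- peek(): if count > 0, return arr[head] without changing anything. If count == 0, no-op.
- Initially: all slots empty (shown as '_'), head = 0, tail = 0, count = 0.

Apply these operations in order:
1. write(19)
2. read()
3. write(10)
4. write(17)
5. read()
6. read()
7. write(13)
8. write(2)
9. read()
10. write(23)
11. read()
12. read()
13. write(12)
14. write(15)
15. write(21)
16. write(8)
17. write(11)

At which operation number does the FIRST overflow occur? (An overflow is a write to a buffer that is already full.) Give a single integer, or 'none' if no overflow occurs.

Answer: 17

Derivation:
After op 1 (write(19)): arr=[19 _ _ _] head=0 tail=1 count=1
After op 2 (read()): arr=[19 _ _ _] head=1 tail=1 count=0
After op 3 (write(10)): arr=[19 10 _ _] head=1 tail=2 count=1
After op 4 (write(17)): arr=[19 10 17 _] head=1 tail=3 count=2
After op 5 (read()): arr=[19 10 17 _] head=2 tail=3 count=1
After op 6 (read()): arr=[19 10 17 _] head=3 tail=3 count=0
After op 7 (write(13)): arr=[19 10 17 13] head=3 tail=0 count=1
After op 8 (write(2)): arr=[2 10 17 13] head=3 tail=1 count=2
After op 9 (read()): arr=[2 10 17 13] head=0 tail=1 count=1
After op 10 (write(23)): arr=[2 23 17 13] head=0 tail=2 count=2
After op 11 (read()): arr=[2 23 17 13] head=1 tail=2 count=1
After op 12 (read()): arr=[2 23 17 13] head=2 tail=2 count=0
After op 13 (write(12)): arr=[2 23 12 13] head=2 tail=3 count=1
After op 14 (write(15)): arr=[2 23 12 15] head=2 tail=0 count=2
After op 15 (write(21)): arr=[21 23 12 15] head=2 tail=1 count=3
After op 16 (write(8)): arr=[21 8 12 15] head=2 tail=2 count=4
After op 17 (write(11)): arr=[21 8 11 15] head=3 tail=3 count=4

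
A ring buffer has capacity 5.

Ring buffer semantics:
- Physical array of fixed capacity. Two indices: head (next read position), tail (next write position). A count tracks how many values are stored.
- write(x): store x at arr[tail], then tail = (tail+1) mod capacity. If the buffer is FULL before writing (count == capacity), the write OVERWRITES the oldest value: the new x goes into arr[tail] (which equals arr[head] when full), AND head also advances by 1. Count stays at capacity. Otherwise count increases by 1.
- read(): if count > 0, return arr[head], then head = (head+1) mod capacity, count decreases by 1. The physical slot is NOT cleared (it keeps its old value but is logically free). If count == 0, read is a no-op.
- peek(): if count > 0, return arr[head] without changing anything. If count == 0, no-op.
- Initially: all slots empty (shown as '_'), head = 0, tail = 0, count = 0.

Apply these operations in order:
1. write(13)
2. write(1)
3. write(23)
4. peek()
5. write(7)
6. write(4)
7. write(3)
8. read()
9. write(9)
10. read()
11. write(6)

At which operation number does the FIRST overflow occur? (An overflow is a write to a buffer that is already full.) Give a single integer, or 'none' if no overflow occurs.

Answer: 7

Derivation:
After op 1 (write(13)): arr=[13 _ _ _ _] head=0 tail=1 count=1
After op 2 (write(1)): arr=[13 1 _ _ _] head=0 tail=2 count=2
After op 3 (write(23)): arr=[13 1 23 _ _] head=0 tail=3 count=3
After op 4 (peek()): arr=[13 1 23 _ _] head=0 tail=3 count=3
After op 5 (write(7)): arr=[13 1 23 7 _] head=0 tail=4 count=4
After op 6 (write(4)): arr=[13 1 23 7 4] head=0 tail=0 count=5
After op 7 (write(3)): arr=[3 1 23 7 4] head=1 tail=1 count=5
After op 8 (read()): arr=[3 1 23 7 4] head=2 tail=1 count=4
After op 9 (write(9)): arr=[3 9 23 7 4] head=2 tail=2 count=5
After op 10 (read()): arr=[3 9 23 7 4] head=3 tail=2 count=4
After op 11 (write(6)): arr=[3 9 6 7 4] head=3 tail=3 count=5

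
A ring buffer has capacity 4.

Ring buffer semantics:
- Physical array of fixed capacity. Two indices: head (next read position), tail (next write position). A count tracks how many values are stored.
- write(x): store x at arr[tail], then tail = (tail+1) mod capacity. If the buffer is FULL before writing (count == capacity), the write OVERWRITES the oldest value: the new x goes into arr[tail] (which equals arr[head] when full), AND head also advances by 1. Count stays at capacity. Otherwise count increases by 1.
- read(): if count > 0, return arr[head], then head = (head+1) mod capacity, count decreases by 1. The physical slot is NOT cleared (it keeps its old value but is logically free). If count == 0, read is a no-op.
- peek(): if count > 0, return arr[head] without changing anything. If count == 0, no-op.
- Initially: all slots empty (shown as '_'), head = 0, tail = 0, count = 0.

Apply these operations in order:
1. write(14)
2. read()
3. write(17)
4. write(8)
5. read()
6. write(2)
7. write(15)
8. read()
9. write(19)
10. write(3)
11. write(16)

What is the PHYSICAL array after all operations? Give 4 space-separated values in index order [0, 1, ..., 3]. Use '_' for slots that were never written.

After op 1 (write(14)): arr=[14 _ _ _] head=0 tail=1 count=1
After op 2 (read()): arr=[14 _ _ _] head=1 tail=1 count=0
After op 3 (write(17)): arr=[14 17 _ _] head=1 tail=2 count=1
After op 4 (write(8)): arr=[14 17 8 _] head=1 tail=3 count=2
After op 5 (read()): arr=[14 17 8 _] head=2 tail=3 count=1
After op 6 (write(2)): arr=[14 17 8 2] head=2 tail=0 count=2
After op 7 (write(15)): arr=[15 17 8 2] head=2 tail=1 count=3
After op 8 (read()): arr=[15 17 8 2] head=3 tail=1 count=2
After op 9 (write(19)): arr=[15 19 8 2] head=3 tail=2 count=3
After op 10 (write(3)): arr=[15 19 3 2] head=3 tail=3 count=4
After op 11 (write(16)): arr=[15 19 3 16] head=0 tail=0 count=4

Answer: 15 19 3 16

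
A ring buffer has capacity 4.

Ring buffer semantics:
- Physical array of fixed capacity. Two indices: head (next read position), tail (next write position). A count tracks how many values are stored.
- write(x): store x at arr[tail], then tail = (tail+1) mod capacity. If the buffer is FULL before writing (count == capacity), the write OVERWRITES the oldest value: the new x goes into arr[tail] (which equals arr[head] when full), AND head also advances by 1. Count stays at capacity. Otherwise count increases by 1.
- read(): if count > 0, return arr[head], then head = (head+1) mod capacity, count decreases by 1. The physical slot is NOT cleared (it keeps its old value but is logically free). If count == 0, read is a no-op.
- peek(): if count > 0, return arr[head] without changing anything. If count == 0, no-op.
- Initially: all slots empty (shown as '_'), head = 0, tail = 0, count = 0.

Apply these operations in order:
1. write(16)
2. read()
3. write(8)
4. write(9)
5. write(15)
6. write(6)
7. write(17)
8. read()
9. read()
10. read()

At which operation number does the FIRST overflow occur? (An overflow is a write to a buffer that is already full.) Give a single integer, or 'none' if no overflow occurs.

Answer: 7

Derivation:
After op 1 (write(16)): arr=[16 _ _ _] head=0 tail=1 count=1
After op 2 (read()): arr=[16 _ _ _] head=1 tail=1 count=0
After op 3 (write(8)): arr=[16 8 _ _] head=1 tail=2 count=1
After op 4 (write(9)): arr=[16 8 9 _] head=1 tail=3 count=2
After op 5 (write(15)): arr=[16 8 9 15] head=1 tail=0 count=3
After op 6 (write(6)): arr=[6 8 9 15] head=1 tail=1 count=4
After op 7 (write(17)): arr=[6 17 9 15] head=2 tail=2 count=4
After op 8 (read()): arr=[6 17 9 15] head=3 tail=2 count=3
After op 9 (read()): arr=[6 17 9 15] head=0 tail=2 count=2
After op 10 (read()): arr=[6 17 9 15] head=1 tail=2 count=1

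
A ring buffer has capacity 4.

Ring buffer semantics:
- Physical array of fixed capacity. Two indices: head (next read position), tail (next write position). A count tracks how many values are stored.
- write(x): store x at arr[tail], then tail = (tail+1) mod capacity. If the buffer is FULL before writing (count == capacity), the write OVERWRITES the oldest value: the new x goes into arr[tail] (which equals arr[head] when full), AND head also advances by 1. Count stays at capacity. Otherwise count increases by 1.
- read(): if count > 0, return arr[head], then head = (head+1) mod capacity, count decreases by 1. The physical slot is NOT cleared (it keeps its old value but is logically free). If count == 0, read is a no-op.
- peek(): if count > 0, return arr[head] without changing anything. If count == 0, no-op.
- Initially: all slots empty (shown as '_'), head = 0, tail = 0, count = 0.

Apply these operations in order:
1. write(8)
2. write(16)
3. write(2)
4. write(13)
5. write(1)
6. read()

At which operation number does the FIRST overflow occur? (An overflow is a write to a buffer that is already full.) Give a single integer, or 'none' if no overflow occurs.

After op 1 (write(8)): arr=[8 _ _ _] head=0 tail=1 count=1
After op 2 (write(16)): arr=[8 16 _ _] head=0 tail=2 count=2
After op 3 (write(2)): arr=[8 16 2 _] head=0 tail=3 count=3
After op 4 (write(13)): arr=[8 16 2 13] head=0 tail=0 count=4
After op 5 (write(1)): arr=[1 16 2 13] head=1 tail=1 count=4
After op 6 (read()): arr=[1 16 2 13] head=2 tail=1 count=3

Answer: 5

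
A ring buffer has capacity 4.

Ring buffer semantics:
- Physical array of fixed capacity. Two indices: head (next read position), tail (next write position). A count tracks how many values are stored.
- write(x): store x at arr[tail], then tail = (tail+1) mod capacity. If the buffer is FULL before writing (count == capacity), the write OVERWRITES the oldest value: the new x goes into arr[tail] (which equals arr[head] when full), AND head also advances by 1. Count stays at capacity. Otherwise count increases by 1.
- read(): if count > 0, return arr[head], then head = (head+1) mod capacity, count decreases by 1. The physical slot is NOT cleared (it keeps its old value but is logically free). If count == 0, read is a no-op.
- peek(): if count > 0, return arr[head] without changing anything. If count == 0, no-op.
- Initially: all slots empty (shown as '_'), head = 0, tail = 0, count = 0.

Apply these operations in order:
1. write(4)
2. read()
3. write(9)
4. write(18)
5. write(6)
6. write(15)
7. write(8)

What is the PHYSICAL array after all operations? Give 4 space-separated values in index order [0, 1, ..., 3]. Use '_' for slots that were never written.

After op 1 (write(4)): arr=[4 _ _ _] head=0 tail=1 count=1
After op 2 (read()): arr=[4 _ _ _] head=1 tail=1 count=0
After op 3 (write(9)): arr=[4 9 _ _] head=1 tail=2 count=1
After op 4 (write(18)): arr=[4 9 18 _] head=1 tail=3 count=2
After op 5 (write(6)): arr=[4 9 18 6] head=1 tail=0 count=3
After op 6 (write(15)): arr=[15 9 18 6] head=1 tail=1 count=4
After op 7 (write(8)): arr=[15 8 18 6] head=2 tail=2 count=4

Answer: 15 8 18 6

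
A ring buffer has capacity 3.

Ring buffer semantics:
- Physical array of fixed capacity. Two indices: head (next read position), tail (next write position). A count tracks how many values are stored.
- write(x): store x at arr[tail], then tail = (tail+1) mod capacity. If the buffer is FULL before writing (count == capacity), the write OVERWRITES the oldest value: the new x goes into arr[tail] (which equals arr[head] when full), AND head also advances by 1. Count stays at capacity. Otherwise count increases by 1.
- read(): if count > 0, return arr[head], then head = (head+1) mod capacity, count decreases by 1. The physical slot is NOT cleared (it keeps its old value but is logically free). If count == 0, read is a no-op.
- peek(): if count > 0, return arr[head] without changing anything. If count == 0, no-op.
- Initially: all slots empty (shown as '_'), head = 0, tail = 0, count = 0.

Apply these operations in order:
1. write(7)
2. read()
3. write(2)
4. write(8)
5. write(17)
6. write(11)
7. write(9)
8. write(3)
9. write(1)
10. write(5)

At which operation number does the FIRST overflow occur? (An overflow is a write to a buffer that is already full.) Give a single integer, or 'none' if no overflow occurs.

Answer: 6

Derivation:
After op 1 (write(7)): arr=[7 _ _] head=0 tail=1 count=1
After op 2 (read()): arr=[7 _ _] head=1 tail=1 count=0
After op 3 (write(2)): arr=[7 2 _] head=1 tail=2 count=1
After op 4 (write(8)): arr=[7 2 8] head=1 tail=0 count=2
After op 5 (write(17)): arr=[17 2 8] head=1 tail=1 count=3
After op 6 (write(11)): arr=[17 11 8] head=2 tail=2 count=3
After op 7 (write(9)): arr=[17 11 9] head=0 tail=0 count=3
After op 8 (write(3)): arr=[3 11 9] head=1 tail=1 count=3
After op 9 (write(1)): arr=[3 1 9] head=2 tail=2 count=3
After op 10 (write(5)): arr=[3 1 5] head=0 tail=0 count=3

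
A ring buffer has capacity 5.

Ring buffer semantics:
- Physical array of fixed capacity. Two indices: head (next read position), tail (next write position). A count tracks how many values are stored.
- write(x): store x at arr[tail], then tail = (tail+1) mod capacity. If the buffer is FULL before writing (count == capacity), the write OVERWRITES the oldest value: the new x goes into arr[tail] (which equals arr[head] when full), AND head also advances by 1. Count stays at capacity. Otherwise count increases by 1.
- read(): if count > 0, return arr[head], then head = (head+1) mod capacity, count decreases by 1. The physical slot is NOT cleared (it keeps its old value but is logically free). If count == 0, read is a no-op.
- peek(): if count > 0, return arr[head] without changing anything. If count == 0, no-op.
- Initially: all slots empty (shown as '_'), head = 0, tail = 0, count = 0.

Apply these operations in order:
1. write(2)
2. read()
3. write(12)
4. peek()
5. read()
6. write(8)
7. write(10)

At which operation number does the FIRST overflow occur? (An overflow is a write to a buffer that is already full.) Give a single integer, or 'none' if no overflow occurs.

After op 1 (write(2)): arr=[2 _ _ _ _] head=0 tail=1 count=1
After op 2 (read()): arr=[2 _ _ _ _] head=1 tail=1 count=0
After op 3 (write(12)): arr=[2 12 _ _ _] head=1 tail=2 count=1
After op 4 (peek()): arr=[2 12 _ _ _] head=1 tail=2 count=1
After op 5 (read()): arr=[2 12 _ _ _] head=2 tail=2 count=0
After op 6 (write(8)): arr=[2 12 8 _ _] head=2 tail=3 count=1
After op 7 (write(10)): arr=[2 12 8 10 _] head=2 tail=4 count=2

Answer: none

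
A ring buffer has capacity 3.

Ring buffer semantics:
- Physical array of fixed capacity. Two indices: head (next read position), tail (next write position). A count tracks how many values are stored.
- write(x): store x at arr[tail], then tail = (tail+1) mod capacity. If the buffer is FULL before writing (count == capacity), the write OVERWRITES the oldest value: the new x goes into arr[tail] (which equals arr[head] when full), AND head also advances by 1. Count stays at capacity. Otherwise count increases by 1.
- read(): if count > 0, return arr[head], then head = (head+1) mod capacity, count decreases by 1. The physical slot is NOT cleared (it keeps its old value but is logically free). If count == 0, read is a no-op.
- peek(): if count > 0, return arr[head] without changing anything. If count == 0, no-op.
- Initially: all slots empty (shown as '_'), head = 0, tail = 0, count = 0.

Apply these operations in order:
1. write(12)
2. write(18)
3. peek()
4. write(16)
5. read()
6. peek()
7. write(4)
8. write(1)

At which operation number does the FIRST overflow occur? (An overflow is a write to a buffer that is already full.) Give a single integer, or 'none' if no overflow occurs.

After op 1 (write(12)): arr=[12 _ _] head=0 tail=1 count=1
After op 2 (write(18)): arr=[12 18 _] head=0 tail=2 count=2
After op 3 (peek()): arr=[12 18 _] head=0 tail=2 count=2
After op 4 (write(16)): arr=[12 18 16] head=0 tail=0 count=3
After op 5 (read()): arr=[12 18 16] head=1 tail=0 count=2
After op 6 (peek()): arr=[12 18 16] head=1 tail=0 count=2
After op 7 (write(4)): arr=[4 18 16] head=1 tail=1 count=3
After op 8 (write(1)): arr=[4 1 16] head=2 tail=2 count=3

Answer: 8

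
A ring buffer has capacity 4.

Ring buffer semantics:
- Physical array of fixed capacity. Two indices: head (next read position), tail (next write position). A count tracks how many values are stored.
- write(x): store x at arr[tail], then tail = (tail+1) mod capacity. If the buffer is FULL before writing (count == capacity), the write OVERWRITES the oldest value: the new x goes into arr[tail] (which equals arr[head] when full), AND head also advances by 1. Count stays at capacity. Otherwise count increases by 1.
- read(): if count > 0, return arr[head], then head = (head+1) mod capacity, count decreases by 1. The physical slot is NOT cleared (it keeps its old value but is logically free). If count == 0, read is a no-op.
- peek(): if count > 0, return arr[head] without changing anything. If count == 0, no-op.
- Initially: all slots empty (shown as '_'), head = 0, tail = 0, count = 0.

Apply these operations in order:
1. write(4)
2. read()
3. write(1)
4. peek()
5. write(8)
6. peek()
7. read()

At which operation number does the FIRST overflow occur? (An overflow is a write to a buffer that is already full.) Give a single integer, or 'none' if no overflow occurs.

Answer: none

Derivation:
After op 1 (write(4)): arr=[4 _ _ _] head=0 tail=1 count=1
After op 2 (read()): arr=[4 _ _ _] head=1 tail=1 count=0
After op 3 (write(1)): arr=[4 1 _ _] head=1 tail=2 count=1
After op 4 (peek()): arr=[4 1 _ _] head=1 tail=2 count=1
After op 5 (write(8)): arr=[4 1 8 _] head=1 tail=3 count=2
After op 6 (peek()): arr=[4 1 8 _] head=1 tail=3 count=2
After op 7 (read()): arr=[4 1 8 _] head=2 tail=3 count=1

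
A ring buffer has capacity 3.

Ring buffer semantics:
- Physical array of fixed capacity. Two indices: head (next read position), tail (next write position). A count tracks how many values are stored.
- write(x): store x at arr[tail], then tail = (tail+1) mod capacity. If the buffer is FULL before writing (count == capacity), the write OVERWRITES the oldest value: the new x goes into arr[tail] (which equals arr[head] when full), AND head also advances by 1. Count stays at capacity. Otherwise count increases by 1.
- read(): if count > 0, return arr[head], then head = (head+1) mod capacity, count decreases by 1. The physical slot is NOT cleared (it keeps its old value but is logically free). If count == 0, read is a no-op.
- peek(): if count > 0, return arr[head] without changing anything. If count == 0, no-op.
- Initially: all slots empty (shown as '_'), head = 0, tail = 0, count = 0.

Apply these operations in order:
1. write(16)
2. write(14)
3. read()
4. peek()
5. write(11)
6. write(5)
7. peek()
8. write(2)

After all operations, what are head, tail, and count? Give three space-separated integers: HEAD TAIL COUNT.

After op 1 (write(16)): arr=[16 _ _] head=0 tail=1 count=1
After op 2 (write(14)): arr=[16 14 _] head=0 tail=2 count=2
After op 3 (read()): arr=[16 14 _] head=1 tail=2 count=1
After op 4 (peek()): arr=[16 14 _] head=1 tail=2 count=1
After op 5 (write(11)): arr=[16 14 11] head=1 tail=0 count=2
After op 6 (write(5)): arr=[5 14 11] head=1 tail=1 count=3
After op 7 (peek()): arr=[5 14 11] head=1 tail=1 count=3
After op 8 (write(2)): arr=[5 2 11] head=2 tail=2 count=3

Answer: 2 2 3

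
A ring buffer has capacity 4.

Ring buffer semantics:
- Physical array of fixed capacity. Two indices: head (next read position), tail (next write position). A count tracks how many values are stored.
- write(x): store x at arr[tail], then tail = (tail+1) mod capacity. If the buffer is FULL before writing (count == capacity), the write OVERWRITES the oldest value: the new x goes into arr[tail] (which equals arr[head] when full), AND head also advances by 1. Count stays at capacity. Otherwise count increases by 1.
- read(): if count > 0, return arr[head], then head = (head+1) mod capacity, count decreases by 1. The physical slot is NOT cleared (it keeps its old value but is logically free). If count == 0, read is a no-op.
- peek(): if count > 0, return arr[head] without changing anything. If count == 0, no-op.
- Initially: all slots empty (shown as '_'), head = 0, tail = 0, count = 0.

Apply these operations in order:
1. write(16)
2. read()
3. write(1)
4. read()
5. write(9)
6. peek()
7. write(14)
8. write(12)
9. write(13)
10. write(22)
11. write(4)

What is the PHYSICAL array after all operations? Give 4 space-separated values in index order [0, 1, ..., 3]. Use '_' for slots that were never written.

After op 1 (write(16)): arr=[16 _ _ _] head=0 tail=1 count=1
After op 2 (read()): arr=[16 _ _ _] head=1 tail=1 count=0
After op 3 (write(1)): arr=[16 1 _ _] head=1 tail=2 count=1
After op 4 (read()): arr=[16 1 _ _] head=2 tail=2 count=0
After op 5 (write(9)): arr=[16 1 9 _] head=2 tail=3 count=1
After op 6 (peek()): arr=[16 1 9 _] head=2 tail=3 count=1
After op 7 (write(14)): arr=[16 1 9 14] head=2 tail=0 count=2
After op 8 (write(12)): arr=[12 1 9 14] head=2 tail=1 count=3
After op 9 (write(13)): arr=[12 13 9 14] head=2 tail=2 count=4
After op 10 (write(22)): arr=[12 13 22 14] head=3 tail=3 count=4
After op 11 (write(4)): arr=[12 13 22 4] head=0 tail=0 count=4

Answer: 12 13 22 4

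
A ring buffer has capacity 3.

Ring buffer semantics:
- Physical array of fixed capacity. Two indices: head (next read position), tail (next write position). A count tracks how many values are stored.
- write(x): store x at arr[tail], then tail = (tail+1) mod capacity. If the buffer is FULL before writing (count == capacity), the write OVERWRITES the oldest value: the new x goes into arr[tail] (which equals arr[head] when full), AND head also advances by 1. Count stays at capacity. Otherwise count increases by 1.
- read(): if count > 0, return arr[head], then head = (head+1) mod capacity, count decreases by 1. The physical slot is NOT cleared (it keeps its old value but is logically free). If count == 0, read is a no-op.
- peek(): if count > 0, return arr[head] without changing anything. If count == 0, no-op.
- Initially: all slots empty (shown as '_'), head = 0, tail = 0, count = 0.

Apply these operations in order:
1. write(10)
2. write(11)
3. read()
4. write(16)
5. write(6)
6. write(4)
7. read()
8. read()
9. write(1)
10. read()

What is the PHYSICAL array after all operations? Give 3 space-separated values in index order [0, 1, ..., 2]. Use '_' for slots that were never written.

After op 1 (write(10)): arr=[10 _ _] head=0 tail=1 count=1
After op 2 (write(11)): arr=[10 11 _] head=0 tail=2 count=2
After op 3 (read()): arr=[10 11 _] head=1 tail=2 count=1
After op 4 (write(16)): arr=[10 11 16] head=1 tail=0 count=2
After op 5 (write(6)): arr=[6 11 16] head=1 tail=1 count=3
After op 6 (write(4)): arr=[6 4 16] head=2 tail=2 count=3
After op 7 (read()): arr=[6 4 16] head=0 tail=2 count=2
After op 8 (read()): arr=[6 4 16] head=1 tail=2 count=1
After op 9 (write(1)): arr=[6 4 1] head=1 tail=0 count=2
After op 10 (read()): arr=[6 4 1] head=2 tail=0 count=1

Answer: 6 4 1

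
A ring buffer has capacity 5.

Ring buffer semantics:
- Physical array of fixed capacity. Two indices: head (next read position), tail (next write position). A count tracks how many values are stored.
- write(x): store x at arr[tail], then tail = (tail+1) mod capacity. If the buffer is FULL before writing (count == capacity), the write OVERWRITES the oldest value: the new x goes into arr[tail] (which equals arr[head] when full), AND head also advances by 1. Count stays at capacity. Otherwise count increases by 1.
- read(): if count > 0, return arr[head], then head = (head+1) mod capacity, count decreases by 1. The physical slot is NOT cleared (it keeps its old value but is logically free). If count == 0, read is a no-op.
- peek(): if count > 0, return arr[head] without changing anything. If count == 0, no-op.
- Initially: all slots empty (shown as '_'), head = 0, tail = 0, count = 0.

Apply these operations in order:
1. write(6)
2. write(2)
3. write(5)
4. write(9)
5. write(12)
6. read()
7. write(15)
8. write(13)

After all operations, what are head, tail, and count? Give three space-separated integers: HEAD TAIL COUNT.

After op 1 (write(6)): arr=[6 _ _ _ _] head=0 tail=1 count=1
After op 2 (write(2)): arr=[6 2 _ _ _] head=0 tail=2 count=2
After op 3 (write(5)): arr=[6 2 5 _ _] head=0 tail=3 count=3
After op 4 (write(9)): arr=[6 2 5 9 _] head=0 tail=4 count=4
After op 5 (write(12)): arr=[6 2 5 9 12] head=0 tail=0 count=5
After op 6 (read()): arr=[6 2 5 9 12] head=1 tail=0 count=4
After op 7 (write(15)): arr=[15 2 5 9 12] head=1 tail=1 count=5
After op 8 (write(13)): arr=[15 13 5 9 12] head=2 tail=2 count=5

Answer: 2 2 5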